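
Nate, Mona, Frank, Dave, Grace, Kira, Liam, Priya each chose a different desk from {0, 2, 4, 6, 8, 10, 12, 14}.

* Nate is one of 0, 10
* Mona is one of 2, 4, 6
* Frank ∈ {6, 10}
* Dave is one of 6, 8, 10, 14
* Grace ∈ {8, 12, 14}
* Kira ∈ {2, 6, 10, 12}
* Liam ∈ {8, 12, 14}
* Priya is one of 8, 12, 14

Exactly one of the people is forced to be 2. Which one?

Kira

Among the 8 variables, 0 fits only Nate (and all 8 values in {0, 2, 4, 6, 8, 10, 12, 14} must be used), so Nate = 0.
Among the 7 still-open variables, 4 fits only Mona (and all 7 values in {2, 4, 6, 8, 10, 12, 14} must be used), so Mona = 4.
Among the 6 still-open variables, 2 fits only Kira (and all 6 values in {2, 6, 8, 10, 12, 14} must be used), so Kira = 2.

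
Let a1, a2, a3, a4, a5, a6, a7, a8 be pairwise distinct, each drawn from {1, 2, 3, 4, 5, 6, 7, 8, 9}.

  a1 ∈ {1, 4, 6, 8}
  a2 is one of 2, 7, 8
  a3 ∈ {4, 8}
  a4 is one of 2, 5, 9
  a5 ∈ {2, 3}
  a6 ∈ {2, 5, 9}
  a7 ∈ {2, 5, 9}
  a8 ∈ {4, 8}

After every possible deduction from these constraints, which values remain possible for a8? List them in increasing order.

4, 8

a3 and a8 share exactly the 2 values {4, 8}; by pigeonhole those values go to them, so strike 4, 8 from a1, a2.
a4, a6, a7 between them cover only {2, 5, 9} — a naked triple. Remove those values from a2, a5.
a2's domain is down to {7}, so a2 = 7.
a5 must be 3 (only option left).
No further eliminations apply; a8 can still be any of 4, 8.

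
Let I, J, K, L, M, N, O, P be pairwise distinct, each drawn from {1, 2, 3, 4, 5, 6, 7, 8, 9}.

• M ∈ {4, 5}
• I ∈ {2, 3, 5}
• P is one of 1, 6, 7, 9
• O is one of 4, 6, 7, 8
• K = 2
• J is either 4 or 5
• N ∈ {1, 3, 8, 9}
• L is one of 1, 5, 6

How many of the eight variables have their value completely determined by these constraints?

K has just one choice, so K = 2. Remove 2 from I.
J and M share exactly the 2 values {4, 5}; by pigeonhole those values go to them, so strike 4, 5 from I, L, O.
That leaves I = 3. Eliminate 3 elsewhere: N.
Determined: I=3, K=2. The other variables each still have more than one consistent value. That makes 2.

2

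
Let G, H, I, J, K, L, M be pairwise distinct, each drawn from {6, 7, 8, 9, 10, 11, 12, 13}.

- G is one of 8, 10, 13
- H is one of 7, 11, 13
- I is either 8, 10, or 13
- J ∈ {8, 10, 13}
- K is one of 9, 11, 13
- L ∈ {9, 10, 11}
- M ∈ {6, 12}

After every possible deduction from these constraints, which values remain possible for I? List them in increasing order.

8, 10, 13

G, I, J share exactly the 3 values {8, 10, 13}; by pigeonhole those values go to them, so strike 8, 10, 13 from H, K, L.
The 2 variables K and L are confined to {9, 11}, which locks those values in; drop them from H.
H has just one choice, so H = 7.
No further eliminations apply; I can still be any of 8, 10, 13.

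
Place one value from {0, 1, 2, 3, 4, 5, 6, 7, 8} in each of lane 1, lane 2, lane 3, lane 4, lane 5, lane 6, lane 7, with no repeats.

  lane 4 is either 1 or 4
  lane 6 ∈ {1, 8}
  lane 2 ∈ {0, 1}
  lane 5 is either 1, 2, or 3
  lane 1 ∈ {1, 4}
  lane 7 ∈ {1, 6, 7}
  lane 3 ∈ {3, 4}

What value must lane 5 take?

The 2 variables lane 1 and lane 4 are confined to {1, 4}, which locks those values in; drop them from lane 2, lane 3, lane 5, lane 6, lane 7.
That leaves lane 2 = 0.
lane 3 has just one choice, so lane 3 = 3. Strike 3 from lane 5.
So lane 5 = 2.

2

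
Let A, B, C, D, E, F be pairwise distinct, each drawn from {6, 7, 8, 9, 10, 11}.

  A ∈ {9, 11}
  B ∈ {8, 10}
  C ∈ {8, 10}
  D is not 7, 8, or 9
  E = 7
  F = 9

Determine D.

E has just one choice, so E = 7.
That leaves F = 9. So A can't be 9.
A has just one choice, so A = 11. Strike 11 from D.
The 3 still-open variables draw from only 3 values {6, 8, 10}, so each is used; only D can be 6, hence D = 6.

6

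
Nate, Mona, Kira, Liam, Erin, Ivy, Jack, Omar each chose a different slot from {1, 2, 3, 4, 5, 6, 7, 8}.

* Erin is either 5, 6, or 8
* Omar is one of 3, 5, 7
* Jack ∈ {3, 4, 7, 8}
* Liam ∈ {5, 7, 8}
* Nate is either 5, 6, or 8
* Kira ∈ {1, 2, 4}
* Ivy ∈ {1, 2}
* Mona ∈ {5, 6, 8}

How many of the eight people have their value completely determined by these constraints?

3

The 3 variables Nate, Mona, Erin are confined to {5, 6, 8}, which locks those values in; drop them from Liam, Jack, Omar.
That leaves Liam = 7. Strike 7 from Jack, Omar.
Omar has just one choice, so Omar = 3. Strike 3 from Jack.
Jack's domain is down to {4}, so Jack = 4. Eliminate 4 elsewhere: Kira.
Determined: Liam=7, Jack=4, Omar=3. The other people each still have more than one consistent value. That makes 3.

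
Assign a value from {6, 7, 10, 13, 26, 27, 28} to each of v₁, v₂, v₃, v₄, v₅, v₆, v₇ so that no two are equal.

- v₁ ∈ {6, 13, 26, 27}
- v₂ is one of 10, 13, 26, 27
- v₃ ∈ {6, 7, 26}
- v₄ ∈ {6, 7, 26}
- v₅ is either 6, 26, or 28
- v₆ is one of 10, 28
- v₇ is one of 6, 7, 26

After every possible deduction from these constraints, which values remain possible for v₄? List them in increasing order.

The 3 variables v₃, v₄, v₇ are confined to {6, 7, 26}, which locks those values in; drop them from v₁, v₂, v₅.
v₅ has just one choice, so v₅ = 28. Strike 28 from v₆.
That leaves v₆ = 10. So v₂ can't be 10.
No further eliminations apply; v₄ can still be any of 6, 7, 26.

6, 7, 26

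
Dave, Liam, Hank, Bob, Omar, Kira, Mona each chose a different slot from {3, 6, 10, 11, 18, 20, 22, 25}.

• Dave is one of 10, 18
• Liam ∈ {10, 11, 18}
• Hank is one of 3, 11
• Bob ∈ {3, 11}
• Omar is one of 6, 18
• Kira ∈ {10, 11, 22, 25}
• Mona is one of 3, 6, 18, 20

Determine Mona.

20

Hank and Bob between them cover only {3, 11} — a naked pair. Remove those values from Liam, Kira, Mona.
Dave and Liam share exactly the 2 values {10, 18}; by pigeonhole those values go to them, so strike 10, 18 from Omar, Kira, Mona.
Omar must be 6 (only option left). Eliminate 6 elsewhere: Mona.
So Mona = 20.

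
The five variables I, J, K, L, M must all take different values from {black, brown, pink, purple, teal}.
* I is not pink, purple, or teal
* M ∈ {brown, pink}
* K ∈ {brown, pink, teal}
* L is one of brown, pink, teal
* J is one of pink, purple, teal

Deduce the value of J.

purple

The 5 variables draw from only 5 values {black, brown, pink, purple, teal}, so each is used; only I can be black, hence I = black.
The 4 still-open variables together cover exactly {brown, pink, purple, teal} — 4 values for 4 variables — and purple appears only in J's list, so J = purple.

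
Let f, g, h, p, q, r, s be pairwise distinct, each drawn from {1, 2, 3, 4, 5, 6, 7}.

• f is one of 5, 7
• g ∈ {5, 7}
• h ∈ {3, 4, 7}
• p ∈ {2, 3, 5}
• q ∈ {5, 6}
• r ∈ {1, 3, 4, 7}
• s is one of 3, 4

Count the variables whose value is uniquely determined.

The 7 variables draw from only 7 values {1, 2, 3, 4, 5, 6, 7}, so each is used; only r can be 1, hence r = 1.
Among the 6 still-open variables, 2 fits only p (and all 6 values in {2, 3, 4, 5, 6, 7} must be used), so p = 2.
The 5 still-open variables together cover exactly {3, 4, 5, 6, 7} — 5 values for 5 variables — and 6 appears only in q's list, so q = 6.
f and g between them cover only {5, 7} — a naked pair. Remove those values from h.
Determined: p=2, q=6, r=1. The other variables each still have more than one consistent value. That makes 3.

3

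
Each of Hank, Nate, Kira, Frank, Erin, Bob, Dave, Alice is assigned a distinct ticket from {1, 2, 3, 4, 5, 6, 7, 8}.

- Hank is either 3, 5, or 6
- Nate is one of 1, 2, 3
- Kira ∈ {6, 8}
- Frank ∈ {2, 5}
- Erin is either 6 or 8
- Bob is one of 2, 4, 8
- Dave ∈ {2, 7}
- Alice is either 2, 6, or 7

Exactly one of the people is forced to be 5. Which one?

Frank

Among the 8 variables, 1 fits only Nate (and all 8 values in {1, 2, 3, 4, 5, 6, 7, 8} must be used), so Nate = 1.
The 7 still-open variables together cover exactly {2, 3, 4, 5, 6, 7, 8} — 7 values for 7 variables — and 3 appears only in Hank's list, so Hank = 3.
The 6 still-open variables together cover exactly {2, 4, 5, 6, 7, 8} — 6 values for 6 variables — and 4 appears only in Bob's list, so Bob = 4.
The 5 still-open variables together cover exactly {2, 5, 6, 7, 8} — 5 values for 5 variables — and 5 appears only in Frank's list, so Frank = 5.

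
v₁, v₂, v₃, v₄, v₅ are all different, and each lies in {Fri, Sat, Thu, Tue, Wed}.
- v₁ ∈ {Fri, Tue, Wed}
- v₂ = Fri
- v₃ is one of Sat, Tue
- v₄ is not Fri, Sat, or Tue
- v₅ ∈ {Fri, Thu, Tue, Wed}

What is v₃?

Sat

v₂ has just one choice, so v₂ = Fri. Eliminate Fri elsewhere: v₁, v₅.
Among the 4 still-open variables, Sat fits only v₃ (and all 4 values in {Sat, Thu, Tue, Wed} must be used), so v₃ = Sat.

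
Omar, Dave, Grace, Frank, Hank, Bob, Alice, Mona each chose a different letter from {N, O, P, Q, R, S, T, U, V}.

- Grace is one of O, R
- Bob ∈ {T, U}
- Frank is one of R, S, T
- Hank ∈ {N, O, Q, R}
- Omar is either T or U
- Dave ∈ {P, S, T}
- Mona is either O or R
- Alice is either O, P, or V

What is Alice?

V

Omar and Bob share exactly the 2 values {T, U}; by pigeonhole those values go to them, so strike T, U from Dave, Frank.
Grace and Mona share exactly the 2 values {O, R}; by pigeonhole those values go to them, so strike O, R from Frank, Hank, Alice.
Frank's domain is down to {S}, so Frank = S. Eliminate S elsewhere: Dave.
Dave's domain is down to {P}, so Dave = P. Strike P from Alice.
So Alice = V.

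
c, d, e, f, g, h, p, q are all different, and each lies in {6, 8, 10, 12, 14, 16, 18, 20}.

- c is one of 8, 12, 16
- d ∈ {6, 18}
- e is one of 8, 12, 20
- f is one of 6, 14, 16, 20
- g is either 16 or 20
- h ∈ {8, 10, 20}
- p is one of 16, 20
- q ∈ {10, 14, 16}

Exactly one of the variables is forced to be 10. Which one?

h

Among the 8 variables, 18 fits only d (and all 8 values in {6, 8, 10, 12, 14, 16, 18, 20} must be used), so d = 18.
The 7 still-open variables together cover exactly {6, 8, 10, 12, 14, 16, 20} — 7 values for 7 variables — and 6 appears only in f's list, so f = 6.
The 6 still-open variables draw from only 6 values {8, 10, 12, 14, 16, 20}, so each is used; only q can be 14, hence q = 14.
Among the 5 still-open variables, 10 fits only h (and all 5 values in {8, 10, 12, 16, 20} must be used), so h = 10.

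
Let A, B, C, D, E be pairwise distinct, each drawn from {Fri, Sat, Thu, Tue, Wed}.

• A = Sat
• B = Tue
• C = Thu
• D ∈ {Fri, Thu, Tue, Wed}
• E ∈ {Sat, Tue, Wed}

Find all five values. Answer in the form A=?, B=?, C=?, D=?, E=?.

A=Sat, B=Tue, C=Thu, D=Fri, E=Wed

A has just one choice, so A = Sat. So E can't be Sat.
B must be Tue (only option left). Remove Tue from D, E.
C's domain is down to {Thu}, so C = Thu. So D can't be Thu.
E has just one choice, so E = Wed. Eliminate Wed elsewhere: D.
D has just one choice, so D = Fri.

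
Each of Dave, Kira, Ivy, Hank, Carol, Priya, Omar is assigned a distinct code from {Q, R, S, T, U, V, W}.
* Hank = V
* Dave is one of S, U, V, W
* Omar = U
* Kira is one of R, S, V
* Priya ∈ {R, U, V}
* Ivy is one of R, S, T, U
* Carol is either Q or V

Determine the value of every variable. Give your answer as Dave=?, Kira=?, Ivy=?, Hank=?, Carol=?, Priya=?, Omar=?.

Dave=W, Kira=S, Ivy=T, Hank=V, Carol=Q, Priya=R, Omar=U

Hank's domain is down to {V}, so Hank = V. Remove V from Dave, Kira, Carol, Priya.
Carol has just one choice, so Carol = Q.
Omar has just one choice, so Omar = U. Strike U from Dave, Ivy, Priya.
Priya has just one choice, so Priya = R. Eliminate R elsewhere: Kira, Ivy.
Kira has just one choice, so Kira = S. Eliminate S elsewhere: Dave, Ivy.
Ivy must be T (only option left).
Dave has just one choice, so Dave = W.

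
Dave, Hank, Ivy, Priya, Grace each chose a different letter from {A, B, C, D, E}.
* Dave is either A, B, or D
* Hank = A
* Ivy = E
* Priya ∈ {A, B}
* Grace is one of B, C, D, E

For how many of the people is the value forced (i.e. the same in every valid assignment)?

5

Hank's domain is down to {A}, so Hank = A. Remove A from Dave, Priya.
Ivy has just one choice, so Ivy = E. Eliminate E elsewhere: Grace.
Priya's domain is down to {B}, so Priya = B. Eliminate B elsewhere: Dave, Grace.
Dave has just one choice, so Dave = D. So Grace can't be D.
Grace's domain is down to {C}, so Grace = C.
Every person is fixed: Dave=D, Hank=A, Ivy=E, Priya=B, Grace=C. That makes 5.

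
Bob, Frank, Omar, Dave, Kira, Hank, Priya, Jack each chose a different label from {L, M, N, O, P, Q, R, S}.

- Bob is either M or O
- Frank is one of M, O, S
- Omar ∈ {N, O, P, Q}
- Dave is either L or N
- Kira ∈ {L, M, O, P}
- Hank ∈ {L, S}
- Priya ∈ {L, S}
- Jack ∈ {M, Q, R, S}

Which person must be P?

Kira

The 8 variables together cover exactly {L, M, N, O, P, Q, R, S} — 8 values for 8 variables — and R appears only in Jack's list, so Jack = R.
The 7 still-open variables draw from only 7 values {L, M, N, O, P, Q, S}, so each is used; only Omar can be Q, hence Omar = Q.
Among the 6 still-open variables, N fits only Dave (and all 6 values in {L, M, N, O, P, S} must be used), so Dave = N.
The 5 still-open variables together cover exactly {L, M, O, P, S} — 5 values for 5 variables — and P appears only in Kira's list, so Kira = P.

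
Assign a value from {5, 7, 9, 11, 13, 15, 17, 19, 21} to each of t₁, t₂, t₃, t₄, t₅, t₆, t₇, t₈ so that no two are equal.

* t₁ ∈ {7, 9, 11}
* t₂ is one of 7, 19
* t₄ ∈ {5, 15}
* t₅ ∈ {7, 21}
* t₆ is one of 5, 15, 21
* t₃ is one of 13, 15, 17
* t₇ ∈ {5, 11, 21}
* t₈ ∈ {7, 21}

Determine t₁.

9

The 2 variables t₅ and t₈ are confined to {7, 21}, which locks those values in; drop them from t₁, t₂, t₆, t₇.
t₂ has just one choice, so t₂ = 19.
t₄ and t₆ between them cover only {5, 15} — a naked pair. Remove those values from t₃, t₇.
That leaves t₇ = 11. So t₁ can't be 11.
So t₁ = 9.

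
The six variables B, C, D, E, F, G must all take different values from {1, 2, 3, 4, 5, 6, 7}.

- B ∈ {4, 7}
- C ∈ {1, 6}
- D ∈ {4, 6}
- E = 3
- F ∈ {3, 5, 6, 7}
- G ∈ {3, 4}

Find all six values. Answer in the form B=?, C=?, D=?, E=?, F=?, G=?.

E must be 3 (only option left). Remove 3 from F, G.
G must be 4 (only option left). Strike 4 from B, D.
B must be 7 (only option left). Strike 7 from F.
That leaves D = 6. Remove 6 from C, F.
That leaves F = 5.
C must be 1 (only option left).

B=7, C=1, D=6, E=3, F=5, G=4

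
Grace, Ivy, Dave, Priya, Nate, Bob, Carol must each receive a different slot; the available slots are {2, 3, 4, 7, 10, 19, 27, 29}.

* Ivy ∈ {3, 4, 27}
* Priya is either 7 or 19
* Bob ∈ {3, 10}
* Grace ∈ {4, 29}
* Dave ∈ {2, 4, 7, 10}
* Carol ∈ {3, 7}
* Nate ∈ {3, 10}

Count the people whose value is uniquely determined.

2

Nate and Bob share exactly the 2 values {3, 10}; by pigeonhole those values go to them, so strike 3, 10 from Ivy, Dave, Carol.
Carol must be 7 (only option left). Strike 7 from Dave, Priya.
Priya's domain is down to {19}, so Priya = 19.
Determined: Priya=19, Carol=7. The other people each still have more than one consistent value. That makes 2.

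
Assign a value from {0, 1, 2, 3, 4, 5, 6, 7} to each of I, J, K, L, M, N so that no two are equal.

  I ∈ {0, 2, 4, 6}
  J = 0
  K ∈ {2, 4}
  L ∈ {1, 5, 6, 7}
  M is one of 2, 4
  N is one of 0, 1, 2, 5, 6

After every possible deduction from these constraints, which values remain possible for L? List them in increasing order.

1, 5, 7

J must be 0 (only option left). Remove 0 from I, N.
K and M between them cover only {2, 4} — a naked pair. Remove those values from I, N.
I's domain is down to {6}, so I = 6. Eliminate 6 elsewhere: L, N.
No further eliminations apply; L can still be any of 1, 5, 7.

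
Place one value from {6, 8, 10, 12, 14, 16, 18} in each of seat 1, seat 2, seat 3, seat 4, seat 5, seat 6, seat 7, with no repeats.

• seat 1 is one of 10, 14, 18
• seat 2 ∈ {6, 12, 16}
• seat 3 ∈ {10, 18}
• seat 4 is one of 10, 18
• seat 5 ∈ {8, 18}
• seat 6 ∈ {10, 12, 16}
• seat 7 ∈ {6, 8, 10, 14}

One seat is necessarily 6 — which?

seat 3 and seat 4 between them cover only {10, 18} — a naked pair. Remove those values from seat 1, seat 5, seat 6, seat 7.
seat 1 must be 14 (only option left). So seat 7 can't be 14.
seat 5's domain is down to {8}, so seat 5 = 8. So seat 7 can't be 8.
So 6 goes to seat 7.

seat 7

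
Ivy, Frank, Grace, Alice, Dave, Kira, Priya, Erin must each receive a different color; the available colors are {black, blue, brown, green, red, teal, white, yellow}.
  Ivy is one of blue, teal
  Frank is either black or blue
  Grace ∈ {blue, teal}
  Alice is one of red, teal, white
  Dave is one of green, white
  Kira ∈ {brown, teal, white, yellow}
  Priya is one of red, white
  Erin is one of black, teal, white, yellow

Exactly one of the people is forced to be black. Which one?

Frank

The 8 variables draw from only 8 values {black, blue, brown, green, red, teal, white, yellow}, so each is used; only Kira can be brown, hence Kira = brown.
The 7 still-open variables draw from only 7 values {black, blue, green, red, teal, white, yellow}, so each is used; only Dave can be green, hence Dave = green.
Among the 6 still-open variables, yellow fits only Erin (and all 6 values in {black, blue, red, teal, white, yellow} must be used), so Erin = yellow.
The 5 still-open variables together cover exactly {black, blue, red, teal, white} — 5 values for 5 variables — and black appears only in Frank's list, so Frank = black.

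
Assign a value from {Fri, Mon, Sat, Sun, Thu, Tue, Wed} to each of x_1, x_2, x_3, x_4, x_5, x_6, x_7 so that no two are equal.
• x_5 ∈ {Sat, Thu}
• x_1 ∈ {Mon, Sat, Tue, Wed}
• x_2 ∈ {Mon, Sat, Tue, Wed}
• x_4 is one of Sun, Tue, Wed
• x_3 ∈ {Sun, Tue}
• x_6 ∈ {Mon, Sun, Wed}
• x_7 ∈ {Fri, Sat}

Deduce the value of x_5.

Thu

The 7 variables together cover exactly {Fri, Mon, Sat, Sun, Thu, Tue, Wed} — 7 values for 7 variables — and Fri appears only in x_7's list, so x_7 = Fri.
The 6 still-open variables together cover exactly {Mon, Sat, Sun, Thu, Tue, Wed} — 6 values for 6 variables — and Thu appears only in x_5's list, so x_5 = Thu.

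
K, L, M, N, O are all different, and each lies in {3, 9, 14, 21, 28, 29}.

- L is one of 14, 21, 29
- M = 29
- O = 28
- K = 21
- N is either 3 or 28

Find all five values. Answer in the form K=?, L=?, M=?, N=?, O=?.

K=21, L=14, M=29, N=3, O=28

K has just one choice, so K = 21. So L can't be 21.
M's domain is down to {29}, so M = 29. Strike 29 from L.
O has just one choice, so O = 28. Eliminate 28 elsewhere: N.
L's domain is down to {14}, so L = 14.
N must be 3 (only option left).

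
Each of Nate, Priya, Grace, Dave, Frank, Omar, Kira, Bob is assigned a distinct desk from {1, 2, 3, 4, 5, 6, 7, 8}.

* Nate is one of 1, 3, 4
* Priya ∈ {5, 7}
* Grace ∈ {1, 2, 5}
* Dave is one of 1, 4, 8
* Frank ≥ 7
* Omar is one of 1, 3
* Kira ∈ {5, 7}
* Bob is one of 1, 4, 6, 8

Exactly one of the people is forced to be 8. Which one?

The 8 variables together cover exactly {1, 2, 3, 4, 5, 6, 7, 8} — 8 values for 8 variables — and 2 appears only in Grace's list, so Grace = 2.
Among the 7 still-open variables, 6 fits only Bob (and all 7 values in {1, 3, 4, 5, 6, 7, 8} must be used), so Bob = 6.
The 2 variables Priya and Kira are confined to {5, 7}, which locks those values in; drop them from Frank.
So 8 goes to Frank.

Frank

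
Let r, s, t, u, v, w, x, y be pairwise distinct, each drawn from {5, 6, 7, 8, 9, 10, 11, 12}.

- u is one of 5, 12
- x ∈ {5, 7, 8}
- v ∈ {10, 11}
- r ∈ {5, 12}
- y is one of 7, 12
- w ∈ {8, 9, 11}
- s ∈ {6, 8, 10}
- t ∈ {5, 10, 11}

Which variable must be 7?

y

Among the 8 variables, 6 fits only s (and all 8 values in {5, 6, 7, 8, 9, 10, 11, 12} must be used), so s = 6.
The 7 still-open variables together cover exactly {5, 7, 8, 9, 10, 11, 12} — 7 values for 7 variables — and 9 appears only in w's list, so w = 9.
Among the 6 still-open variables, 8 fits only x (and all 6 values in {5, 7, 8, 10, 11, 12} must be used), so x = 8.
The 5 still-open variables draw from only 5 values {5, 7, 10, 11, 12}, so each is used; only y can be 7, hence y = 7.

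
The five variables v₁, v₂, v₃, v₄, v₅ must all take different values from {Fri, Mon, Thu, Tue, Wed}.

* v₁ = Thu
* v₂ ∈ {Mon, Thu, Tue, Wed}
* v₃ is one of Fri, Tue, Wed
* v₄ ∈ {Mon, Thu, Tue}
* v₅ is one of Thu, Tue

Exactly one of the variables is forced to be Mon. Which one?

v₄

v₁ must be Thu (only option left). Eliminate Thu elsewhere: v₂, v₄, v₅.
v₅ has just one choice, so v₅ = Tue. Eliminate Tue elsewhere: v₂, v₃, v₄.
So Mon goes to v₄.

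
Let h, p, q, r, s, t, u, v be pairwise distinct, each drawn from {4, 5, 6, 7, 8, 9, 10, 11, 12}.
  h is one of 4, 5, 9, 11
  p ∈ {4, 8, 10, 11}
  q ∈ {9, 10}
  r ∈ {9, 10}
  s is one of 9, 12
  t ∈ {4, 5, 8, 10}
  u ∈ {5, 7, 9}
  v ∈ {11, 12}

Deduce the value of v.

The 8 variables together cover exactly {4, 5, 7, 8, 9, 10, 11, 12} — 8 values for 8 variables — and 7 appears only in u's list, so u = 7.
q and r share exactly the 2 values {9, 10}; by pigeonhole those values go to them, so strike 9, 10 from h, p, s, t.
That leaves s = 12. So v can't be 12.
So v = 11.

11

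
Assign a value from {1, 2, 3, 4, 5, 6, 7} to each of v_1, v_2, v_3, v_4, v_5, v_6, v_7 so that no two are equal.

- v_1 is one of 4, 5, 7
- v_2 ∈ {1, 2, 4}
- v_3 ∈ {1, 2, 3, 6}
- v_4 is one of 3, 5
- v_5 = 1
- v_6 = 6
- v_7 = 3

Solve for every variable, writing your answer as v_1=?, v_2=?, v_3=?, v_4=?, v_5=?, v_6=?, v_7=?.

v_5 must be 1 (only option left). So v_2, v_3 can't be 1.
v_6 must be 6 (only option left). Eliminate 6 elsewhere: v_3.
That leaves v_7 = 3. So v_3, v_4 can't be 3.
v_3 must be 2 (only option left). So v_2 can't be 2.
v_4's domain is down to {5}, so v_4 = 5. Strike 5 from v_1.
v_2 has just one choice, so v_2 = 4. Remove 4 from v_1.
v_1 has just one choice, so v_1 = 7.

v_1=7, v_2=4, v_3=2, v_4=5, v_5=1, v_6=6, v_7=3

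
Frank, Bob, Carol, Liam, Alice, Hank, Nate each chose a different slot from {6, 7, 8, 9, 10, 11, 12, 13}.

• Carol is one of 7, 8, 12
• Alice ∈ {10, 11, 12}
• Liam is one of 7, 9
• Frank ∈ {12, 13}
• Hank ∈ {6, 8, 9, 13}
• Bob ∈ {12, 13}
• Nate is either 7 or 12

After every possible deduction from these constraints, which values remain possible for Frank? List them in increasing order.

12, 13

Frank and Bob between them cover only {12, 13} — a naked pair. Remove those values from Carol, Alice, Hank, Nate.
That leaves Nate = 7. So Carol, Liam can't be 7.
Carol has just one choice, so Carol = 8. So Hank can't be 8.
Liam must be 9 (only option left). Remove 9 from Hank.
Hank's domain is down to {6}, so Hank = 6.
No further eliminations apply; Frank can still be any of 12, 13.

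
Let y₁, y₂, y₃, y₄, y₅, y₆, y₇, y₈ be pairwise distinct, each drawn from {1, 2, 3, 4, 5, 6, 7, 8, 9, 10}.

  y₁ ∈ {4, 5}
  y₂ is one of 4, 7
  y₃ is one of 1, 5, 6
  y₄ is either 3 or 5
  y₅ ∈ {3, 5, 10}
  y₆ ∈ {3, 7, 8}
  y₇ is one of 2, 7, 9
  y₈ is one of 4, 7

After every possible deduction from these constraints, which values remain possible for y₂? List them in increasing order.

y₂ and y₈ between them cover only {4, 7} — a naked pair. Remove those values from y₁, y₆, y₇.
That leaves y₁ = 5. Remove 5 from y₃, y₄, y₅.
That leaves y₄ = 3. Eliminate 3 elsewhere: y₅, y₆.
y₅ has just one choice, so y₅ = 10.
y₆ has just one choice, so y₆ = 8.
No further eliminations apply; y₂ can still be any of 4, 7.

4, 7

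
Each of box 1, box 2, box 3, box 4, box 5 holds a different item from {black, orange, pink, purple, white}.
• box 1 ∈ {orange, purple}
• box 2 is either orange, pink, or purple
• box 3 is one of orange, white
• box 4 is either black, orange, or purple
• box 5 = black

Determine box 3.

box 5 has just one choice, so box 5 = black. So box 4 can't be black.
The 4 still-open variables draw from only 4 values {orange, pink, purple, white}, so each is used; only box 2 can be pink, hence box 2 = pink.
The 3 still-open variables draw from only 3 values {orange, purple, white}, so each is used; only box 3 can be white, hence box 3 = white.

white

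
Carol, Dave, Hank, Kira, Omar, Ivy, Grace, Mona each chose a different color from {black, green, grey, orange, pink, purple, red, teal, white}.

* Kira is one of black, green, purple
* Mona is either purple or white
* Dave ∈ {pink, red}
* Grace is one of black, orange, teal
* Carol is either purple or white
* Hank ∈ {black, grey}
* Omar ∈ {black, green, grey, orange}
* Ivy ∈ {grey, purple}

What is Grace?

Carol and Mona share exactly the 2 values {purple, white}; by pigeonhole those values go to them, so strike purple, white from Kira, Ivy.
That leaves Ivy = grey. Eliminate grey elsewhere: Hank, Omar.
Hank must be black (only option left). Eliminate black elsewhere: Kira, Omar, Grace.
That leaves Kira = green. So Omar can't be green.
Omar's domain is down to {orange}, so Omar = orange. Strike orange from Grace.
So Grace = teal.

teal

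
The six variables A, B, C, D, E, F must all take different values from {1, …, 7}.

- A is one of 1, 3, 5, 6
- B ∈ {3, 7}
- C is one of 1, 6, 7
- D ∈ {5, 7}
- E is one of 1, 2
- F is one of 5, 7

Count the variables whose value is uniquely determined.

2

The 6 variables together cover exactly {1, 2, 3, 5, 6, 7} — 6 values for 6 variables — and 2 appears only in E's list, so E = 2.
D and F between them cover only {5, 7} — a naked pair. Remove those values from A, B, C.
B has just one choice, so B = 3. Strike 3 from A.
Determined: B=3, E=2. The other variables each still have more than one consistent value. That makes 2.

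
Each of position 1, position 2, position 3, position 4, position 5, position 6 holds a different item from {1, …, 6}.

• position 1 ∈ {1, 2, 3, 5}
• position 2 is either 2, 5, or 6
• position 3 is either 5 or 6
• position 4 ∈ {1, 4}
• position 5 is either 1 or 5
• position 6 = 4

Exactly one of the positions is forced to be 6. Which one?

position 3

position 6 has just one choice, so position 6 = 4. So position 4 can't be 4.
position 4 has just one choice, so position 4 = 1. Strike 1 from position 1, position 5.
position 5 must be 5 (only option left). Eliminate 5 elsewhere: position 1, position 2, position 3.
So 6 goes to position 3.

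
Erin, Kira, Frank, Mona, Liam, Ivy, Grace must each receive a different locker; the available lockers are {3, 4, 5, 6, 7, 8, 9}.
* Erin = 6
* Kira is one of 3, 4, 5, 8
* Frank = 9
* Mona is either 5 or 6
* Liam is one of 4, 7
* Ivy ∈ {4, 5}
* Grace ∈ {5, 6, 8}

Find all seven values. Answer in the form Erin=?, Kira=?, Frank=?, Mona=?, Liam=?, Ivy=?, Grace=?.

Erin must be 6 (only option left). So Mona, Grace can't be 6.
Frank must be 9 (only option left).
Mona must be 5 (only option left). Eliminate 5 elsewhere: Kira, Ivy, Grace.
Ivy's domain is down to {4}, so Ivy = 4. Strike 4 from Kira, Liam.
Grace must be 8 (only option left). Remove 8 from Kira.
Kira has just one choice, so Kira = 3.
Liam's domain is down to {7}, so Liam = 7.

Erin=6, Kira=3, Frank=9, Mona=5, Liam=7, Ivy=4, Grace=8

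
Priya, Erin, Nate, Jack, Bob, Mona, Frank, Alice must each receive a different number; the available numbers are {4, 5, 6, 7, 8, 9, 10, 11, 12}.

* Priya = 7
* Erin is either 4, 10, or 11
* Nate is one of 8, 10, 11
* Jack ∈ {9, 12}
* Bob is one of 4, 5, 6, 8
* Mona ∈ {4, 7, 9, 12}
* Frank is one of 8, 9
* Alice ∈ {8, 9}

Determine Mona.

4

Priya must be 7 (only option left). Strike 7 from Mona.
The 2 variables Frank and Alice are confined to {8, 9}, which locks those values in; drop them from Nate, Jack, Bob, Mona.
Jack's domain is down to {12}, so Jack = 12. Remove 12 from Mona.
So Mona = 4.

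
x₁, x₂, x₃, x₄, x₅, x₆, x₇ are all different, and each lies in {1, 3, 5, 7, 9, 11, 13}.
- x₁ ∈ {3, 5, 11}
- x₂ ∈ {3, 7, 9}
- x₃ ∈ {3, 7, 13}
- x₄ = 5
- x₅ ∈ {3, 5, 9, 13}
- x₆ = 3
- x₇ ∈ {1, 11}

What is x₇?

x₄'s domain is down to {5}, so x₄ = 5. Remove 5 from x₁, x₅.
That leaves x₆ = 3. Strike 3 from x₁, x₂, x₃, x₅.
x₁ must be 11 (only option left). Eliminate 11 elsewhere: x₇.
So x₇ = 1.

1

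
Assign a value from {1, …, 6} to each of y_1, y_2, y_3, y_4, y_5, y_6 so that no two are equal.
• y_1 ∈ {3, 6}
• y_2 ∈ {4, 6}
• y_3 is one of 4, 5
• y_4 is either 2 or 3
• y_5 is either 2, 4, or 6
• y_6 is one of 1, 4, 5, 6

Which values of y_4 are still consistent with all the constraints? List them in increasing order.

The 6 variables draw from only 6 values {1, 2, 3, 4, 5, 6}, so each is used; only y_6 can be 1, hence y_6 = 1.
Among the 5 still-open variables, 5 fits only y_3 (and all 5 values in {2, 3, 4, 5, 6} must be used), so y_3 = 5.
No further eliminations apply; y_4 can still be any of 2, 3.

2, 3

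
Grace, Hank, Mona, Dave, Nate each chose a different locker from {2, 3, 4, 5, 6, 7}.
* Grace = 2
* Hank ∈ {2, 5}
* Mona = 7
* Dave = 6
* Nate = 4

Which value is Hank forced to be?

5

Grace has just one choice, so Grace = 2. Strike 2 from Hank.
So Hank = 5.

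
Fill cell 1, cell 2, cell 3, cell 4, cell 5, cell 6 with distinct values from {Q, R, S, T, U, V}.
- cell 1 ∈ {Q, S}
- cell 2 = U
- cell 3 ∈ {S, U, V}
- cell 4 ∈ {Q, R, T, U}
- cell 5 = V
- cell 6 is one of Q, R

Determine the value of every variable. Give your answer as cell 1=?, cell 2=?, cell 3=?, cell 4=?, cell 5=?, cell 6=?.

cell 1=Q, cell 2=U, cell 3=S, cell 4=T, cell 5=V, cell 6=R

cell 2 must be U (only option left). Eliminate U elsewhere: cell 3, cell 4.
cell 5's domain is down to {V}, so cell 5 = V. Remove V from cell 3.
cell 3 must be S (only option left). Eliminate S elsewhere: cell 1.
That leaves cell 1 = Q. Remove Q from cell 4, cell 6.
That leaves cell 6 = R. Remove R from cell 4.
cell 4's domain is down to {T}, so cell 4 = T.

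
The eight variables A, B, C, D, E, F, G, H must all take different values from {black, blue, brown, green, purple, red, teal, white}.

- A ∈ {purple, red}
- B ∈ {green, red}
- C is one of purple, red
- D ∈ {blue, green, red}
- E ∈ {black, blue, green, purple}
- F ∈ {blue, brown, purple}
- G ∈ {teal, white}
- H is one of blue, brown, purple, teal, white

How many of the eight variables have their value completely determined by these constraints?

4

The 8 variables draw from only 8 values {black, blue, brown, green, purple, red, teal, white}, so each is used; only E can be black, hence E = black.
A and C share exactly the 2 values {purple, red}; by pigeonhole those values go to them, so strike purple, red from B, D, F, H.
B has just one choice, so B = green. Remove green from D.
That leaves D = blue. Remove blue from F, H.
That leaves F = brown. Eliminate brown elsewhere: H.
Determined: B=green, D=blue, E=black, F=brown. The other variables each still have more than one consistent value. That makes 4.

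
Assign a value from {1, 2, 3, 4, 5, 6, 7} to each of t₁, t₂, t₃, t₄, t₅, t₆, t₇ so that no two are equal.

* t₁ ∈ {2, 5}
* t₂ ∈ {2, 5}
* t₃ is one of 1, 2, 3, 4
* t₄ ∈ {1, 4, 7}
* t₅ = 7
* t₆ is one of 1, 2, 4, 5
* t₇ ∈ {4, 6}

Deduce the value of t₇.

6

t₅ has just one choice, so t₅ = 7. Eliminate 7 elsewhere: t₄.
Among the 6 still-open variables, 3 fits only t₃ (and all 6 values in {1, 2, 3, 4, 5, 6} must be used), so t₃ = 3.
Among the 5 still-open variables, 6 fits only t₇ (and all 5 values in {1, 2, 4, 5, 6} must be used), so t₇ = 6.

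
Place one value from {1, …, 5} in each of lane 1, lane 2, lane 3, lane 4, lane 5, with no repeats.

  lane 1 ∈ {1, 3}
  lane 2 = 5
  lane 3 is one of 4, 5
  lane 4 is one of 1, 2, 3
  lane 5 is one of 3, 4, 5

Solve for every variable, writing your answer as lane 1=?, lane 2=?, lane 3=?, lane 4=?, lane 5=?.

lane 1=1, lane 2=5, lane 3=4, lane 4=2, lane 5=3

lane 2 has just one choice, so lane 2 = 5. Remove 5 from lane 3, lane 5.
That leaves lane 3 = 4. Eliminate 4 elsewhere: lane 5.
lane 5 has just one choice, so lane 5 = 3. So lane 1, lane 4 can't be 3.
That leaves lane 1 = 1. So lane 4 can't be 1.
That leaves lane 4 = 2.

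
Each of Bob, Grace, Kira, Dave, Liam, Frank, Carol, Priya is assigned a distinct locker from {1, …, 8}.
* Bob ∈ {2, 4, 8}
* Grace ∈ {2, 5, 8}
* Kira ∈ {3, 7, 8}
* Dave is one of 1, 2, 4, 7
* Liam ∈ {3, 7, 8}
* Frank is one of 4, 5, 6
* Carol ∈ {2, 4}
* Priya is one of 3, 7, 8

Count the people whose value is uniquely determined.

Among the 8 variables, 1 fits only Dave (and all 8 values in {1, 2, 3, 4, 5, 6, 7, 8} must be used), so Dave = 1.
Among the 7 still-open variables, 6 fits only Frank (and all 7 values in {2, 3, 4, 5, 6, 7, 8} must be used), so Frank = 6.
Among the 6 still-open variables, 5 fits only Grace (and all 6 values in {2, 3, 4, 5, 7, 8} must be used), so Grace = 5.
Kira, Liam, Priya between them cover only {3, 7, 8} — a naked triple. Remove those values from Bob.
Determined: Grace=5, Dave=1, Frank=6. The other people each still have more than one consistent value. That makes 3.

3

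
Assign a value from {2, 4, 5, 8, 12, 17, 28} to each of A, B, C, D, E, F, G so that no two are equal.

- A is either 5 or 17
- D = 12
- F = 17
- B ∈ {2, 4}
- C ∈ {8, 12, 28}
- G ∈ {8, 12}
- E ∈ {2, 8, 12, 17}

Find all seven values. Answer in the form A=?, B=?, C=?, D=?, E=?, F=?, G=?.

A=5, B=4, C=28, D=12, E=2, F=17, G=8

D's domain is down to {12}, so D = 12. Remove 12 from C, E, G.
F must be 17 (only option left). Remove 17 from A, E.
That leaves G = 8. Strike 8 from C, E.
That leaves A = 5.
That leaves C = 28.
E has just one choice, so E = 2. So B can't be 2.
That leaves B = 4.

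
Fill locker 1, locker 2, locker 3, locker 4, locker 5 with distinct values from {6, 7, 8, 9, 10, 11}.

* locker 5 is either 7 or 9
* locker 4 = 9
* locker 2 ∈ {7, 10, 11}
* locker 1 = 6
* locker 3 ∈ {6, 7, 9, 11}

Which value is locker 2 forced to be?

10

locker 1 must be 6 (only option left). So locker 3 can't be 6.
That leaves locker 4 = 9. Remove 9 from locker 3, locker 5.
locker 5's domain is down to {7}, so locker 5 = 7. Eliminate 7 elsewhere: locker 2, locker 3.
locker 3's domain is down to {11}, so locker 3 = 11. Remove 11 from locker 2.
So locker 2 = 10.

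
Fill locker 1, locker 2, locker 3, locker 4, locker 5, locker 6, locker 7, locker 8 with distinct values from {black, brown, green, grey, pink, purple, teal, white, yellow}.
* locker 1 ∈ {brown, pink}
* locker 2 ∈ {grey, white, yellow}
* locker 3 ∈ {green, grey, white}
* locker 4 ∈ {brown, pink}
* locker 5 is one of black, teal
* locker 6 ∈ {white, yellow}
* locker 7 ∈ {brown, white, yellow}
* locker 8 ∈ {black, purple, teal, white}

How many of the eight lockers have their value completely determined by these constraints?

2

locker 1 and locker 4 share exactly the 2 values {brown, pink}; by pigeonhole those values go to them, so strike brown, pink from locker 7.
locker 6 and locker 7 between them cover only {white, yellow} — a naked pair. Remove those values from locker 2, locker 3, locker 8.
locker 2's domain is down to {grey}, so locker 2 = grey. Remove grey from locker 3.
locker 3 must be green (only option left).
Determined: locker 2=grey, locker 3=green. The other lockers each still have more than one consistent value. That makes 2.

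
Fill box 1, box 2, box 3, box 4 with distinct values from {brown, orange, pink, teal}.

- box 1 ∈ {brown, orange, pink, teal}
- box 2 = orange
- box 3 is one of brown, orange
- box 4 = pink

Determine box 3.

brown

box 2 has just one choice, so box 2 = orange. Strike orange from box 1, box 3.
So box 3 = brown.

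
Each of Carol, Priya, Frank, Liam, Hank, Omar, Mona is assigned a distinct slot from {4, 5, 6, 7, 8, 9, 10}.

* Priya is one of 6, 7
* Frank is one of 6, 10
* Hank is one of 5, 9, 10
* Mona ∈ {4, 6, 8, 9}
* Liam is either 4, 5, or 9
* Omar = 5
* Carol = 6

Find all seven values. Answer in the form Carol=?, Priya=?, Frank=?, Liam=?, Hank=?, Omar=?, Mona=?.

Carol=6, Priya=7, Frank=10, Liam=4, Hank=9, Omar=5, Mona=8

Carol's domain is down to {6}, so Carol = 6. Strike 6 from Priya, Frank, Mona.
Priya has just one choice, so Priya = 7.
Frank's domain is down to {10}, so Frank = 10. Remove 10 from Hank.
Omar has just one choice, so Omar = 5. Remove 5 from Liam, Hank.
Hank's domain is down to {9}, so Hank = 9. So Liam, Mona can't be 9.
Liam's domain is down to {4}, so Liam = 4. Remove 4 from Mona.
Mona has just one choice, so Mona = 8.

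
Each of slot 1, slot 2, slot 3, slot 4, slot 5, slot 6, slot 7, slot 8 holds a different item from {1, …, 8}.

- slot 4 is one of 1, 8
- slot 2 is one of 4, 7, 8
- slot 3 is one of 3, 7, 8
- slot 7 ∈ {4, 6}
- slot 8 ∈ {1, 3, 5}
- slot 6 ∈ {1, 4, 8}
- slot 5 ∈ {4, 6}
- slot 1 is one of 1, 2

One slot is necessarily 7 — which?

Among the 8 variables, 2 fits only slot 1 (and all 8 values in {1, 2, 3, 4, 5, 6, 7, 8} must be used), so slot 1 = 2.
The 7 still-open variables draw from only 7 values {1, 3, 4, 5, 6, 7, 8}, so each is used; only slot 8 can be 5, hence slot 8 = 5.
The 6 still-open variables together cover exactly {1, 3, 4, 6, 7, 8} — 6 values for 6 variables — and 3 appears only in slot 3's list, so slot 3 = 3.
The 5 still-open variables draw from only 5 values {1, 4, 6, 7, 8}, so each is used; only slot 2 can be 7, hence slot 2 = 7.

slot 2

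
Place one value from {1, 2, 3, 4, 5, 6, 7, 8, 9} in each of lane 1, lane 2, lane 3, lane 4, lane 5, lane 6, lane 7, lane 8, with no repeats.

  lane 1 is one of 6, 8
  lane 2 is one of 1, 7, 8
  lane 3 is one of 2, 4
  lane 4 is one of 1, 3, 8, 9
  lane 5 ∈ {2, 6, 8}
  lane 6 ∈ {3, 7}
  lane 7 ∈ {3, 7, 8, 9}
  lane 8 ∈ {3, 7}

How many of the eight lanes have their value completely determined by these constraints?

The 8 variables draw from only 8 values {1, 2, 3, 4, 6, 7, 8, 9}, so each is used; only lane 3 can be 4, hence lane 3 = 4.
The 7 still-open variables draw from only 7 values {1, 2, 3, 6, 7, 8, 9}, so each is used; only lane 5 can be 2, hence lane 5 = 2.
Among the 6 still-open variables, 6 fits only lane 1 (and all 6 values in {1, 3, 6, 7, 8, 9} must be used), so lane 1 = 6.
lane 6 and lane 8 between them cover only {3, 7} — a naked pair. Remove those values from lane 2, lane 4, lane 7.
Determined: lane 1=6, lane 3=4, lane 5=2. The other lanes each still have more than one consistent value. That makes 3.

3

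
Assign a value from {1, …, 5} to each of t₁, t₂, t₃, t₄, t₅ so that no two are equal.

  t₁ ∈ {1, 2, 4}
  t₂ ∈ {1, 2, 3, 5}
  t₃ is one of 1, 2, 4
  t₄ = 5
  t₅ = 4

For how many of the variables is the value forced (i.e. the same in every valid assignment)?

3

t₄ must be 5 (only option left). Eliminate 5 elsewhere: t₂.
t₅'s domain is down to {4}, so t₅ = 4. So t₁, t₃ can't be 4.
The 3 still-open variables draw from only 3 values {1, 2, 3}, so each is used; only t₂ can be 3, hence t₂ = 3.
Determined: t₂=3, t₄=5, t₅=4. The other variables each still have more than one consistent value. That makes 3.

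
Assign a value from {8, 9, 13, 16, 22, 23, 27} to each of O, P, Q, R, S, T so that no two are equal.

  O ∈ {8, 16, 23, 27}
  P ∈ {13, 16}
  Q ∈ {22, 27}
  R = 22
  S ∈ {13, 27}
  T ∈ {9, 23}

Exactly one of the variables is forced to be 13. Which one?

R has just one choice, so R = 22. Remove 22 from Q.
Q must be 27 (only option left). Remove 27 from O, S.
So 13 goes to S.

S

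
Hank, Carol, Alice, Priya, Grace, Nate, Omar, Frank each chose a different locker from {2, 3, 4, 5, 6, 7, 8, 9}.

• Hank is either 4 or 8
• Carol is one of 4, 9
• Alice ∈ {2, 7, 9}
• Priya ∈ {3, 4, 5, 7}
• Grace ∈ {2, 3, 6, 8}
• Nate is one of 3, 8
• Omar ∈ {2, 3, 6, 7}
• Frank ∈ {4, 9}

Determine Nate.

3

The 8 variables together cover exactly {2, 3, 4, 5, 6, 7, 8, 9} — 8 values for 8 variables — and 5 appears only in Priya's list, so Priya = 5.
Carol and Frank between them cover only {4, 9} — a naked pair. Remove those values from Hank, Alice.
Hank's domain is down to {8}, so Hank = 8. So Grace, Nate can't be 8.
So Nate = 3.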